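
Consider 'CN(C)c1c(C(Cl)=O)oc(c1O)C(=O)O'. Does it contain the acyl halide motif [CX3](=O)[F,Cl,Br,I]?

The pattern [CX3](=O)[F,Cl,Br,I] describes a carbonyl carbon bonded to a halogen — an acyl halide.
The molecule carries an acyl chloride (-C(=O)Cl), whose atoms satisfy every constraint of the query, so the pattern matches.

Yes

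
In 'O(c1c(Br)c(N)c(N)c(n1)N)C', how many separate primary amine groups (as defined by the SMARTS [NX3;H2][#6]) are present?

3

[NX3;H2][#6] is the SMARTS for a primary amine: a trivalent nitrogen with two H attached to carbon.
The molecule carries 3 separate instances of a primary amino group (-NH2) meeting every constraint; each maps to a distinct set of atoms, giving 3 matches.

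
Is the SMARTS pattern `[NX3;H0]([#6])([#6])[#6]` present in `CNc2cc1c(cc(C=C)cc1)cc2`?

No

The pattern [NX3;H0]([#6])([#6])[#6] describes a trivalent nitrogen with no H, bonded to three carbons — a tertiary amine.
The closest candidate here is an N-methylamino group (-NHCH3), but the nitrogen still has one H (H1), not H0. No other fragment satisfies the full query, so there is no match.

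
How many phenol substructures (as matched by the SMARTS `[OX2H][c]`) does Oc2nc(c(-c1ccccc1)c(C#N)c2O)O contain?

[OX2H][c] is the SMARTS for a phenol: a hydroxyl oxygen attached to an aromatic carbon.
The molecule carries 3 separate instances of a hydroxyl group (-OH) meeting every constraint; each maps to a distinct set of atoms, giving 3 matches.

3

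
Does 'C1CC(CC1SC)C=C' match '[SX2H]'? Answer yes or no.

No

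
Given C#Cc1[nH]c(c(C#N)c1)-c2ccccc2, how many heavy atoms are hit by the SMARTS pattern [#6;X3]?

The query [#6;X3] means: any carbon (aromatic or not) with three total connections.
Check the 15 heavy atoms by environment: 1× n (aromatic, X3) → no; 10× c (aromatic, X3) → match; 3× C (X2) → no; 1× N (X1) → no.
That gives 10 matching atoms.

10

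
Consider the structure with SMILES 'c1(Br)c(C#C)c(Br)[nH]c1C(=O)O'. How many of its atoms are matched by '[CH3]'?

0

The query [CH3] means: aliphatic carbon with exactly three hydrogens.
Check the 12 heavy atoms by environment: 1× n (aromatic, H1) → no; 4× c (aromatic, H0) → no; 2× Br (H0) → no; 2× C (H0) → no; 1× O (H0) → no; 1× O (H1) → no; 1× C (H1) → no.
No environment satisfies the query, so 0 matching atoms.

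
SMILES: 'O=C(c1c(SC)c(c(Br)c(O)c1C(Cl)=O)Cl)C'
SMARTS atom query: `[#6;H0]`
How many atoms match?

Check the 17 heavy atoms by environment: 6× c (aromatic, H0) → match; 2× Cl (H0) → no; 1× S (H0) → no; 2× C (H3) → no; 2× C (H0) → match; 2× O (H0) → no; 1× O (H1) → no; 1× Br (H0) → no.
Summing the matching environments: 6 + 2 = 8 matching atoms.

8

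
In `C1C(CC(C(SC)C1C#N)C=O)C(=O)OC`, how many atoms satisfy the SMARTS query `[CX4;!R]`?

The query [CX4;!R] means: aliphatic carbon with four total connections, not in a ring.
Check the 16 heavy atoms by environment: 6× C (X4, in 6-ring) → no; 2× C (X3, acyclic) → no; 2× O (X1, acyclic) → no; 1× S (X2, acyclic) → no; 2× C (X4, acyclic) → match; 1× C (X2, acyclic) → no; 1× N (X1, acyclic) → no; 1× O (X2, acyclic) → no.
That gives 2 matching atoms.

2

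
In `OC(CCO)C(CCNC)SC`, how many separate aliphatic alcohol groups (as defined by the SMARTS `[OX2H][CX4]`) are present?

2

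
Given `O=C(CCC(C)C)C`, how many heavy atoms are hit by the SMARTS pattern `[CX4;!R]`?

Check the 8 heavy atoms by environment: 6× C (X4, acyclic) → match; 1× C (X3, acyclic) → no; 1× O (X1, acyclic) → no.
That gives 6 matching atoms.

6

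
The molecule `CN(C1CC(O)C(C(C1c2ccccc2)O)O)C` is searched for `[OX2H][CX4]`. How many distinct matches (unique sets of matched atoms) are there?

3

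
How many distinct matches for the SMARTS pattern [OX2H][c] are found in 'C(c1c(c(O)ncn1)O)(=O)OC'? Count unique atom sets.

2

[OX2H][c] is the SMARTS for a phenol: a hydroxyl oxygen attached to an aromatic carbon.
The molecule carries 2 separate instances of a hydroxyl group (-OH) meeting every constraint; each maps to a distinct set of atoms, giving 2 matches.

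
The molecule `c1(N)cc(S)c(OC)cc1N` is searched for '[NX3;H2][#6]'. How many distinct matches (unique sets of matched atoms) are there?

2

[NX3;H2][#6] is the SMARTS for a primary amine: a trivalent nitrogen with two H attached to carbon.
The molecule carries 2 separate instances of a primary amino group (-NH2) meeting every constraint; each maps to a distinct set of atoms, giving 2 matches.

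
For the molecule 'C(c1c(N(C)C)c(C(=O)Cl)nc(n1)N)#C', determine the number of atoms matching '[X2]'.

The query [X2] means: any atom with exactly two total connections (bonds + H).
Check the 15 heavy atoms by environment: 2× n (aromatic, X2) → match; 4× c (aromatic, X3) → no; 2× N (X3) → no; 2× C (X4) → no; 2× C (X2) → match; 1× C (X3) → no; 1× O (X1) → no; 1× Cl (X1) → no.
Summing the matching environments: 2 + 2 = 4 matching atoms.

4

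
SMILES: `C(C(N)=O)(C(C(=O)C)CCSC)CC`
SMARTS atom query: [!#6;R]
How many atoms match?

0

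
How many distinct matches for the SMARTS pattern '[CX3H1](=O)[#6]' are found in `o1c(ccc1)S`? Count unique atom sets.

0

[CX3H1](=O)[#6] is the SMARTS for an aldehyde: an sp2 carbon with one H, double-bonded to O and single-bonded to carbon.
No fragment in the molecule satisfies every constraint, giving 0 matches.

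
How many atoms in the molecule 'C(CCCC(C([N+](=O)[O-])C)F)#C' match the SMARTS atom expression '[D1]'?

5

The query [D1] means: atom with exactly one heavy-atom neighbour (degree 1).
Check the 12 heavy atoms by environment: 2× C (D1) → match; 2× C (D3) → no; 4× C (D2) → no; 1× N (charge +1, D3) → no; 1× O (charge -1, D1) → match; 1× O (D1) → match; 1× F (D1) → match.
Summing the matching environments: 2 + 1 + 1 + 1 = 5 matching atoms.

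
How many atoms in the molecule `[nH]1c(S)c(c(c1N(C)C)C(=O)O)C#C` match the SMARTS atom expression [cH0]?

The query [cH0] means: aromatic carbon with no attached hydrogen (substituted or ring-fusion).
Check the 14 heavy atoms by environment: 1× n (aromatic, H1) → no; 4× c (aromatic, H0) → match; 1× N (H0) → no; 2× C (H3) → no; 1× S (H1) → no; 2× C (H0) → no; 1× O (H0) → no; 1× O (H1) → no; 1× C (H1) → no.
That gives 4 matching atoms.

4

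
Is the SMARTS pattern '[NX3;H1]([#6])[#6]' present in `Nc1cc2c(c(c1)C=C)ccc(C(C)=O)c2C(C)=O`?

No

The pattern [NX3;H1]([#6])[#6] describes a trivalent nitrogen with one H, bonded to two carbons — a secondary amine.
The closest candidate here is a primary amino group (-NH2), but the nitrogen has H2 and only one carbon neighbour. No other fragment satisfies the full query, so there is no match.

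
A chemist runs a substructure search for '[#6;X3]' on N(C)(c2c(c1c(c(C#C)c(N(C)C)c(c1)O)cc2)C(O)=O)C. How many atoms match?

11

Check the 22 heavy atoms by environment: 10× c (aromatic, X3) → match; 1× C (X3) → match; 1× O (X1) → no; 2× O (X2) → no; 2× N (X3) → no; 4× C (X4) → no; 2× C (X2) → no.
Summing the matching environments: 10 + 1 = 11 matching atoms.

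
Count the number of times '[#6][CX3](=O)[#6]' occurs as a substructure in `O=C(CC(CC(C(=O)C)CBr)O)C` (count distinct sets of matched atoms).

[#6][CX3](=O)[#6] is the SMARTS for a ketone: a carbonyl carbon (no H) flanked by two carbons.
The molecule carries 2 separate instances of an acetyl/ketone group (-C(=O)CH3) meeting every constraint; each maps to a distinct set of atoms, giving 2 matches.

2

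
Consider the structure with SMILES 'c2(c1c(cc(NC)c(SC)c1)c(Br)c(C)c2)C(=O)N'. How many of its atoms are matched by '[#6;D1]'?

The query [#6;D1] means: carbon bonded to exactly one heavy atom.
Check the 19 heavy atoms by environment: 7× c (aromatic, D3) → no; 3× c (aromatic, D2) → no; 1× C (D3) → no; 1× O (D1) → no; 1× N (D1) → no; 1× S (D2) → no; 3× C (D1) → match; 1× N (D2) → no; 1× Br (D1) → no.
That gives 3 matching atoms.

3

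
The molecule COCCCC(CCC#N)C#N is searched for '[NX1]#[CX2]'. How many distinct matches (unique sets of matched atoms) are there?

2

[NX1]#[CX2] is the SMARTS for a nitrile: a nitrogen triple-bonded to a two-connected carbon.
The molecule carries 2 separate instances of a nitrile (-C#N) meeting every constraint; each maps to a distinct set of atoms, giving 2 matches.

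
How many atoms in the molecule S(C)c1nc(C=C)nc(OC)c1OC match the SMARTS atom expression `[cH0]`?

The query [cH0] means: aromatic carbon with no attached hydrogen (substituted or ring-fusion).
Check the 14 heavy atoms by environment: 2× n (aromatic, H0) → no; 4× c (aromatic, H0) → match; 2× O (H0) → no; 3× C (H3) → no; 1× S (H0) → no; 1× C (H1) → no; 1× C (H2) → no.
That gives 4 matching atoms.

4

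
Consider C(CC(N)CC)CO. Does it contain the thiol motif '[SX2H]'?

The pattern [SX2H] describes an aliphatic sulfur with two connections, one being H — a thiol.
The closest candidate here is a hydroxyl group (-OH), but it is an -OH, not an -SH. No other fragment satisfies the full query, so there is no match.

No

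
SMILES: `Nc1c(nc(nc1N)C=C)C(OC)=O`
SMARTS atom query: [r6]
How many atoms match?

6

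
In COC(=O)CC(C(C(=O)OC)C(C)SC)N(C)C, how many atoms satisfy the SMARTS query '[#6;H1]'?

3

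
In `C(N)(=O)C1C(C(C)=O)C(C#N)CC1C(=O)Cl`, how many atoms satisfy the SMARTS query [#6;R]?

5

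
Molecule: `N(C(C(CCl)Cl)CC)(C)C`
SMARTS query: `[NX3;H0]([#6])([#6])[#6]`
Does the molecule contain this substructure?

Yes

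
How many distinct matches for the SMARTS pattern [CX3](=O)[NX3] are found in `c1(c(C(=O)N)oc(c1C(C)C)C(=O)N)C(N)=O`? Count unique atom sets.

3

[CX3](=O)[NX3] is the SMARTS for an amide: a carbonyl carbon bonded to a trivalent nitrogen.
The molecule carries 3 separate instances of a primary amide (-C(=O)NH2) meeting every constraint; each maps to a distinct set of atoms, giving 3 matches.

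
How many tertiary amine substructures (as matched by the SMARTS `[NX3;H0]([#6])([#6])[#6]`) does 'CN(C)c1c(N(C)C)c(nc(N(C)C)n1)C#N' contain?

3

[NX3;H0]([#6])([#6])[#6] is the SMARTS for a tertiary amine: a trivalent nitrogen with no H, bonded to three carbons.
The molecule carries 3 separate instances of a dimethylamino group (-N(CH3)2) meeting every constraint; each maps to a distinct set of atoms, giving 3 matches.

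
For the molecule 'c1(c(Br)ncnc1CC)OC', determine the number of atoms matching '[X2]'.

3

The query [X2] means: any atom with exactly two total connections (bonds + H).
Check the 11 heavy atoms by environment: 2× n (aromatic, X2) → match; 4× c (aromatic, X3) → no; 1× O (X2) → match; 3× C (X4) → no; 1× Br (X1) → no.
Summing the matching environments: 2 + 1 = 3 matching atoms.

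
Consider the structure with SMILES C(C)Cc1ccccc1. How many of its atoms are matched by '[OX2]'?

0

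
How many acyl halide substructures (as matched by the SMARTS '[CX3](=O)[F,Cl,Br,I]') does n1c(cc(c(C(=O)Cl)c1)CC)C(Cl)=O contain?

2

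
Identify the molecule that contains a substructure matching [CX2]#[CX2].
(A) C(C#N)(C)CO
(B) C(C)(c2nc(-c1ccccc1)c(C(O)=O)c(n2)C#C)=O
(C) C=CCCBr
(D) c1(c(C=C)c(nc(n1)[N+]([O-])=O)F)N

B

[CX2]#[CX2] describes a carbon-carbon triple bond (an alkyne).
(A) has a nitrile (-C#N) but the triple bond is C#N, not C#C.
(B) contains an ethynyl group (-C#CH), which satisfies every atom and bond constraint.
(C) has a vinyl group (-CH=CH2) but the C=C is a double bond; both carbons are CX3, not CX2.
(D) has a vinyl group (-CH=CH2) but the C=C is a double bond; both carbons are CX3, not CX2.
So the answer is (B).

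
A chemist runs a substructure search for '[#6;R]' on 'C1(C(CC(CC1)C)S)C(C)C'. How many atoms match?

6

The query [#6;R] means: carbon that is part of a ring.
Check the 11 heavy atoms by environment: 6× C (in 6-ring) → match; 1× S (acyclic) → no; 4× C (acyclic) → no.
That gives 6 matching atoms.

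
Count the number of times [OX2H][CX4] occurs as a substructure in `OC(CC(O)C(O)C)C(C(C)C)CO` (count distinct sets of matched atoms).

[OX2H][CX4] is the SMARTS for an aliphatic alcohol: a hydroxyl oxygen bound to an sp3 (X4) carbon.
The molecule carries 4 separate instances of a hydroxyl group (-OH) meeting every constraint; each maps to a distinct set of atoms, giving 4 matches.

4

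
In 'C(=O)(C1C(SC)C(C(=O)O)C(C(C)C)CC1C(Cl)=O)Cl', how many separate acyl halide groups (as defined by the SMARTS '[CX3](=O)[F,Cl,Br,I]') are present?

2

[CX3](=O)[F,Cl,Br,I] is the SMARTS for an acyl halide: a carbonyl carbon bonded to a halogen.
The molecule carries 2 separate instances of an acyl chloride (-C(=O)Cl) meeting every constraint; each maps to a distinct set of atoms, giving 2 matches.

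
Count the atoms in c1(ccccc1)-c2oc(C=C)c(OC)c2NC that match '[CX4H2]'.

0

The query [CX4H2] means: sp3 carbon (X4) with exactly two hydrogens.
Check the 17 heavy atoms by environment: 1× o (aromatic, H0, X2) → no; 5× c (aromatic, H0, X3) → no; 1× C (H1, X3) → no; 1× C (H2, X3) → no; 5× c (aromatic, H1, X3) → no; 1× O (H0, X2) → no; 2× C (H3, X4) → no; 1× N (H1, X3) → no.
No environment satisfies the query, so 0 matching atoms.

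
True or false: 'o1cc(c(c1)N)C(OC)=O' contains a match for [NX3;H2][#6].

The pattern [NX3;H2][#6] describes a trivalent nitrogen with two H attached to carbon — a primary amine.
The molecule carries a primary amino group (-NH2), whose atoms satisfy every constraint of the query, so the pattern matches.

True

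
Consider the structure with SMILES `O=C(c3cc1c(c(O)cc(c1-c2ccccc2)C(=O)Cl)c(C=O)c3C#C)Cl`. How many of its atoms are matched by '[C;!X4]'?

5

The query [C;!X4] means: aliphatic carbon that does not have four total connections.
Check the 27 heavy atoms by environment: 16× c (aromatic, X3) → no; 3× C (X3) → match; 3× O (X1) → no; 1× O (X2) → no; 2× Cl (X1) → no; 2× C (X2) → match.
Summing the matching environments: 3 + 2 = 5 matching atoms.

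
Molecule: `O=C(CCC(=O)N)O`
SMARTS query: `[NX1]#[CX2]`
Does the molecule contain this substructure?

No

The pattern [NX1]#[CX2] describes a nitrogen triple-bonded to a two-connected carbon — a nitrile.
The closest candidate here is a primary amide (-C(=O)NH2), but the nitrogen is NX3, not NX1. No other fragment satisfies the full query, so there is no match.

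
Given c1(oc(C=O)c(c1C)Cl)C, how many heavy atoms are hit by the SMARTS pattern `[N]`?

0

The query [N] means: uppercase N matches aliphatic (non-aromatic) nitrogen only.
Check the 10 heavy atoms by environment: 1× o (aromatic) → no; 4× c (aromatic) → no; 3× C → no; 1× O → no; 1× Cl → no.
No environment satisfies the query, so 0 matching atoms.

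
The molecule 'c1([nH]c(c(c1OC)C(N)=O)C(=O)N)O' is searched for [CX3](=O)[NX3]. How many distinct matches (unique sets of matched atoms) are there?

[CX3](=O)[NX3] is the SMARTS for an amide: a carbonyl carbon bonded to a trivalent nitrogen.
The molecule carries 2 separate instances of a primary amide (-C(=O)NH2) meeting every constraint; each maps to a distinct set of atoms, giving 2 matches.

2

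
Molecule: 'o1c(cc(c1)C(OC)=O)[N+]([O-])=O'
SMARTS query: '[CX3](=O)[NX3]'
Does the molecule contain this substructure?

No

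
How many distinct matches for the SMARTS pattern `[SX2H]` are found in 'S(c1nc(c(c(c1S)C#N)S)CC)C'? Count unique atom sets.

2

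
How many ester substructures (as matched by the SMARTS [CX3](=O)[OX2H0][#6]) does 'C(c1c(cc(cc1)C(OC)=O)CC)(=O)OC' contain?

[CX3](=O)[OX2H0][#6] is the SMARTS for an ester: a carbonyl carbon bonded to an oxygen that is itself bonded to carbon (no H on that O).
The molecule carries 2 separate instances of a methyl-ester group (-C(=O)OCH3) meeting every constraint; each maps to a distinct set of atoms, giving 2 matches.

2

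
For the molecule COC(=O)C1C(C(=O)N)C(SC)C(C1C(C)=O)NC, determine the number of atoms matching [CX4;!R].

4

The query [CX4;!R] means: aliphatic carbon with four total connections, not in a ring.
Check the 19 heavy atoms by environment: 5× C (X4, in 5-ring) → no; 3× C (X3, acyclic) → no; 3× O (X1, acyclic) → no; 2× N (X3, acyclic) → no; 4× C (X4, acyclic) → match; 1× S (X2, acyclic) → no; 1× O (X2, acyclic) → no.
That gives 4 matching atoms.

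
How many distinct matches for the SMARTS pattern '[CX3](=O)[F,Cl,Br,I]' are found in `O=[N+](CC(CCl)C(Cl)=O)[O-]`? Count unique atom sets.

1

[CX3](=O)[F,Cl,Br,I] is the SMARTS for an acyl halide: a carbonyl carbon bonded to a halogen.
Exactly one fragment in the molecule meets all constraints, giving 1 match.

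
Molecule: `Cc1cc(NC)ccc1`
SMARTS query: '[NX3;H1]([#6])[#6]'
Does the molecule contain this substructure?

Yes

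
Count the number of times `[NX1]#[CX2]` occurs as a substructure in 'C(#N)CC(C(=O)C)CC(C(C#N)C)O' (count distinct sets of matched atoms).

2

[NX1]#[CX2] is the SMARTS for a nitrile: a nitrogen triple-bonded to a two-connected carbon.
The molecule carries 2 separate instances of a nitrile (-C#N) meeting every constraint; each maps to a distinct set of atoms, giving 2 matches.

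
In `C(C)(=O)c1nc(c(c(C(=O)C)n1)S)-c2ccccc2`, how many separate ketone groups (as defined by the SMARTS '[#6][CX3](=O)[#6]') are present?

2

[#6][CX3](=O)[#6] is the SMARTS for a ketone: a carbonyl carbon (no H) flanked by two carbons.
The molecule carries 2 separate instances of an acetyl/ketone group (-C(=O)CH3) meeting every constraint; each maps to a distinct set of atoms, giving 2 matches.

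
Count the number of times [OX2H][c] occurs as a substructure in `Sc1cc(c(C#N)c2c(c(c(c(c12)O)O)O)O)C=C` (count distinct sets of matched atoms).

4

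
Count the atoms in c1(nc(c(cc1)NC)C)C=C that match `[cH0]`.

3

The query [cH0] means: aromatic carbon with no attached hydrogen (substituted or ring-fusion).
Check the 11 heavy atoms by environment: 1× n (aromatic, H0) → no; 3× c (aromatic, H0) → match; 2× c (aromatic, H1) → no; 1× C (H1) → no; 1× C (H2) → no; 2× C (H3) → no; 1× N (H1) → no.
That gives 3 matching atoms.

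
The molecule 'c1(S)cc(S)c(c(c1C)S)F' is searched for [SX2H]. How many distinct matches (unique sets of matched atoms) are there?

3

[SX2H] is the SMARTS for a thiol: an aliphatic sulfur with two connections, one being H.
The molecule carries 3 separate instances of a thiol (-SH) meeting every constraint; each maps to a distinct set of atoms, giving 3 matches.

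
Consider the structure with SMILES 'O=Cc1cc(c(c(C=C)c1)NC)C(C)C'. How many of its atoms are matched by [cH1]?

2

The query [cH1] means: aromatic carbon bearing exactly one hydrogen.
Check the 15 heavy atoms by environment: 2× c (aromatic, H1) → match; 4× c (aromatic, H0) → no; 3× C (H1) → no; 3× C (H3) → no; 1× C (H2) → no; 1× N (H1) → no; 1× O (H0) → no.
That gives 2 matching atoms.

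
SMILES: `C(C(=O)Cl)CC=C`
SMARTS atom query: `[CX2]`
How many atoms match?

0

The query [CX2] means: C with X2: aliphatic carbon with exactly 2 total connections.
Check the 7 heavy atoms by environment: 2× C (X4) → no; 3× C (X3) → no; 1× O (X1) → no; 1× Cl (X1) → no.
No environment satisfies the query, so 0 matching atoms.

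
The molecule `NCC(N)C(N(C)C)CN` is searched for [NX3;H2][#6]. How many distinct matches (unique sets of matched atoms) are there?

3

[NX3;H2][#6] is the SMARTS for a primary amine: a trivalent nitrogen with two H attached to carbon.
The molecule carries 3 separate instances of a primary amino group (-NH2) meeting every constraint; each maps to a distinct set of atoms, giving 3 matches.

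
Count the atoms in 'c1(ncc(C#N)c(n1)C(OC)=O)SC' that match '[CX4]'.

Check the 14 heavy atoms by environment: 2× n (aromatic, X2) → no; 4× c (aromatic, X3) → no; 1× S (X2) → no; 2× C (X4) → match; 1× C (X2) → no; 1× N (X1) → no; 1× C (X3) → no; 1× O (X1) → no; 1× O (X2) → no.
That gives 2 matching atoms.

2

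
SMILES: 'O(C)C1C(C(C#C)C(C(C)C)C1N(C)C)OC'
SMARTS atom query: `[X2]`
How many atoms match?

The query [X2] means: any atom with exactly two total connections (bonds + H).
Check the 17 heavy atoms by environment: 12× C (X4) → no; 2× O (X2) → match; 1× N (X3) → no; 2× C (X2) → match.
Summing the matching environments: 2 + 2 = 4 matching atoms.

4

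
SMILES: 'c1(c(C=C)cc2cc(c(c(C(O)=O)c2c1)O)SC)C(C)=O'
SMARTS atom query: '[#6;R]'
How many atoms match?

10

The query [#6;R] means: carbon that is part of a ring.
Check the 21 heavy atoms by environment: 10× c (aromatic, in 6-ring) → match; 6× C (acyclic) → no; 4× O (acyclic) → no; 1× S (acyclic) → no.
That gives 10 matching atoms.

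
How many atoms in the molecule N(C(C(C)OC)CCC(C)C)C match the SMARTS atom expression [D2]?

4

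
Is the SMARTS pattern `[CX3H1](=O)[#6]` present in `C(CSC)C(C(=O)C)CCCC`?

No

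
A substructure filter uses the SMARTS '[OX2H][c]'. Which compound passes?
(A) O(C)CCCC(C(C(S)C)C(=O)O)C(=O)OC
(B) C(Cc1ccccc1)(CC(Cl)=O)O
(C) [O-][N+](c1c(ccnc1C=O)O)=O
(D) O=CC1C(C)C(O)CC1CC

[OX2H][c] describes a hydroxyl oxygen attached to an aromatic carbon (a phenol).
(A) has a methoxy ether (-OCH3) but the oxygen has H0, not H1.
(B) has a hydroxyl group (-OH) but the -OH is on an aliphatic carbon, not an aromatic c.
(C) contains a hydroxyl group (-OH), which satisfies every atom and bond constraint.
(D) has a hydroxyl group (-OH) but the -OH is on an aliphatic carbon, not an aromatic c.
So the answer is (C).

C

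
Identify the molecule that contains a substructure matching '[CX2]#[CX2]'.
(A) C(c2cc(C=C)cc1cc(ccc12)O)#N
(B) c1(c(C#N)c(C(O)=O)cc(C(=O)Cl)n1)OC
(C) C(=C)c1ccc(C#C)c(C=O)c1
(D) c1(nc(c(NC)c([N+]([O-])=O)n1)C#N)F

C

[CX2]#[CX2] describes a carbon-carbon triple bond (an alkyne).
(A) has a vinyl group (-CH=CH2) but the C=C is a double bond; both carbons are CX3, not CX2.
(B) has a nitrile (-C#N) but the triple bond is C#N, not C#C.
(C) contains an ethynyl group (-C#CH), which satisfies every atom and bond constraint.
(D) has a nitrile (-C#N) but the triple bond is C#N, not C#C.
So the answer is (C).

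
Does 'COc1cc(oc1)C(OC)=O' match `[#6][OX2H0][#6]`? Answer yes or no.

Yes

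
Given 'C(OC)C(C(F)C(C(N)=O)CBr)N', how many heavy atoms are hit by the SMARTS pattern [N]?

2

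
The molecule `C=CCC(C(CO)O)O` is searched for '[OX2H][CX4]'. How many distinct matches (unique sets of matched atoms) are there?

3

[OX2H][CX4] is the SMARTS for an aliphatic alcohol: a hydroxyl oxygen bound to an sp3 (X4) carbon.
The molecule carries 3 separate instances of a hydroxyl group (-OH) meeting every constraint; each maps to a distinct set of atoms, giving 3 matches.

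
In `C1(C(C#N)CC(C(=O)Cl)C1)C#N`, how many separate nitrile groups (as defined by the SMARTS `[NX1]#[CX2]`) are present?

[NX1]#[CX2] is the SMARTS for a nitrile: a nitrogen triple-bonded to a two-connected carbon.
The molecule carries 2 separate instances of a nitrile (-C#N) meeting every constraint; each maps to a distinct set of atoms, giving 2 matches.

2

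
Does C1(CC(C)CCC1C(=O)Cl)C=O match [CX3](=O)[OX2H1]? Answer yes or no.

No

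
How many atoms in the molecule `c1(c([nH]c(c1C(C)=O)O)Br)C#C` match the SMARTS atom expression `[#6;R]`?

The query [#6;R] means: carbon that is part of a ring.
Check the 12 heavy atoms by environment: 1× n (aromatic, in 5-ring) → no; 4× c (aromatic, in 5-ring) → match; 2× O (acyclic) → no; 4× C (acyclic) → no; 1× Br (acyclic) → no.
That gives 4 matching atoms.

4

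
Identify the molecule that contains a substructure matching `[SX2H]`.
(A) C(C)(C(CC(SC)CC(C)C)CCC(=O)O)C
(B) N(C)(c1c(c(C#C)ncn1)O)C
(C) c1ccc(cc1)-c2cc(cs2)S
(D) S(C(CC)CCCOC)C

[SX2H] describes an aliphatic sulfur with two connections, one being H (a thiol).
(A) has a methylthio ether (-SCH3) but the sulfur has H0 (bonded to two carbons), not H1.
(B) has a hydroxyl group (-OH) but it is an -OH, not an -SH.
(C) contains a thiol (-SH), which satisfies every atom and bond constraint.
(D) has a methylthio ether (-SCH3) but the sulfur has H0 (bonded to two carbons), not H1.
So the answer is (C).

C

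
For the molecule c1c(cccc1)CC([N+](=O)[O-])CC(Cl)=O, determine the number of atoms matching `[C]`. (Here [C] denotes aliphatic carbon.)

4

The query [C] means: uppercase C matches aliphatic (non-aromatic) carbon only.
Check the 15 heavy atoms by environment: 4× C → match; 2× O → no; 1× Cl → no; 1× N (charge +1) → no; 1× O (charge -1) → no; 6× c (aromatic) → no.
That gives 4 matching atoms.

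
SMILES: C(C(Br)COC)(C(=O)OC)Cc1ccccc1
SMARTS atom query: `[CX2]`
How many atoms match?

0

Check the 17 heavy atoms by environment: 6× C (X4) → no; 6× c (aromatic, X3) → no; 2× O (X2) → no; 1× C (X3) → no; 1× O (X1) → no; 1× Br (X1) → no.
No environment satisfies the query, so 0 matching atoms.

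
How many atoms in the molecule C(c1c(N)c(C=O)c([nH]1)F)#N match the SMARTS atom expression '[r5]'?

5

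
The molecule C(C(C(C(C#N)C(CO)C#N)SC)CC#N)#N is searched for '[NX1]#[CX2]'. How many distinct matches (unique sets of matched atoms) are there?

[NX1]#[CX2] is the SMARTS for a nitrile: a nitrogen triple-bonded to a two-connected carbon.
The molecule carries 4 separate instances of a nitrile (-C#N) meeting every constraint; each maps to a distinct set of atoms, giving 4 matches.

4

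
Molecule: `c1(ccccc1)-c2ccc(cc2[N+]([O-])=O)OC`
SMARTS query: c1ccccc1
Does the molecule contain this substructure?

The pattern c1ccccc1 describes six aromatic carbons in a ring — a benzene ring.
The molecule carries a phenyl ring, whose atoms satisfy every constraint of the query, so the pattern matches.

Yes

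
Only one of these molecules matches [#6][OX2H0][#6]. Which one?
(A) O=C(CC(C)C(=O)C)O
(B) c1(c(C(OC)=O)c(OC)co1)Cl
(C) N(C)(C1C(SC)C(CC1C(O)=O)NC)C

B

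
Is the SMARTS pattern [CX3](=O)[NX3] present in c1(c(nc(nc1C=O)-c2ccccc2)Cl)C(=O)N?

The pattern [CX3](=O)[NX3] describes a carbonyl carbon bonded to a trivalent nitrogen — an amide.
The molecule carries a primary amide (-C(=O)NH2), whose atoms satisfy every constraint of the query, so the pattern matches.

Yes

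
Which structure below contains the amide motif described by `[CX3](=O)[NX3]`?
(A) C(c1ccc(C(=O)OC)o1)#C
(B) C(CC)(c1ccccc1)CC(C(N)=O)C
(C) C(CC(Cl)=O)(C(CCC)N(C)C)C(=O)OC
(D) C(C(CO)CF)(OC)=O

B

[CX3](=O)[NX3] describes a carbonyl carbon bonded to a trivalent nitrogen (an amide).
(A) has a methyl-ester group (-C(=O)OCH3) but the carbonyl is bonded to O, not to an NX3 nitrogen.
(B) contains a primary amide (-C(=O)NH2), which satisfies every atom and bond constraint.
(C) has a methyl-ester group (-C(=O)OCH3) but the carbonyl is bonded to O, not to an NX3 nitrogen.
(D) has a methyl-ester group (-C(=O)OCH3) but the carbonyl is bonded to O, not to an NX3 nitrogen.
So the answer is (B).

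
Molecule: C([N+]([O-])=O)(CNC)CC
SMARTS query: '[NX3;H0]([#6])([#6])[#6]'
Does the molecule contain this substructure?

No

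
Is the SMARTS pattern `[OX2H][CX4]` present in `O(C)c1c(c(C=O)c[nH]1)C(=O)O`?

No

The pattern [OX2H][CX4] describes a hydroxyl oxygen bound to an sp3 (X4) carbon — an aliphatic alcohol.
The closest candidate here is a methoxy ether (-OCH3), but the oxygen has H0 (ether), not H1. No other fragment satisfies the full query, so there is no match.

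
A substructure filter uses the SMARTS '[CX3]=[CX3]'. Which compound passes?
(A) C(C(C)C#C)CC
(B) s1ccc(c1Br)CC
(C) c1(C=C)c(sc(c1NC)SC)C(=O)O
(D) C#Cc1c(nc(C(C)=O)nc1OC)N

C

[CX3]=[CX3] describes a non-aromatic C=C double bond between two sp2 carbons (an alkene).
(A) has an ethyl group (-CH2CH3) but its C-C bond is a single bond between CX4 carbons, not CX3=CX3.
(B) has an ethyl group (-CH2CH3) but its C-C bond is a single bond between CX4 carbons, not CX3=CX3.
(C) contains a vinyl group (-CH=CH2), which satisfies every atom and bond constraint.
(D) has an ethynyl group (-C#CH) but the C-C bond is a triple bond, not a double bond.
So the answer is (C).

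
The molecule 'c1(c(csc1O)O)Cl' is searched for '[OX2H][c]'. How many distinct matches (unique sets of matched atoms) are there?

2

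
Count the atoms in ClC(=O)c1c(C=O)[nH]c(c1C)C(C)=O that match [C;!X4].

3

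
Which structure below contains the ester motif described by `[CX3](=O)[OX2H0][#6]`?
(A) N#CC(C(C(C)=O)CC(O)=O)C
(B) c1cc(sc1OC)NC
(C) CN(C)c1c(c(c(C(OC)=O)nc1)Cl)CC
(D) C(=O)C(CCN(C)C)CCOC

[CX3](=O)[OX2H0][#6] describes a carbonyl carbon bonded to an oxygen that is itself bonded to carbon (no H on that O) (an ester).
(A) has a carboxylic acid group (-C(=O)OH) but the singly-bonded O carries H (OX2H1, not H0).
(B) has a methoxy ether (-OCH3) but the ether oxygen is not adjacent to a C=O carbon.
(C) contains a methyl-ester group (-C(=O)OCH3), which satisfies every atom and bond constraint.
(D) has a methoxy ether (-OCH3) but the ether oxygen is not adjacent to a C=O carbon.
So the answer is (C).

C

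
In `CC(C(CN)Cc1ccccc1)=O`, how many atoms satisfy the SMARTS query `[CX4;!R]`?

4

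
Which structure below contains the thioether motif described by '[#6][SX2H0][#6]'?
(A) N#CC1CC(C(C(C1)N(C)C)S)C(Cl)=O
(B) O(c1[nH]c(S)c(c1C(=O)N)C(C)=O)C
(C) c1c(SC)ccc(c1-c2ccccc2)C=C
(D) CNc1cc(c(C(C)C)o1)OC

[#6][SX2H0][#6] describes an aliphatic sulfur bridging two carbons with no H on the sulfur (a thioether).
(A) has a thiol (-SH) but the sulfur has H1, not H0 bridging two carbons.
(B) has a thiol (-SH) but the sulfur has H1, not H0 bridging two carbons.
(C) contains a methylthio ether (-SCH3), which satisfies every atom and bond constraint.
(D) has a methoxy ether (-OCH3) but the bridging atom is O, not S.
So the answer is (C).

C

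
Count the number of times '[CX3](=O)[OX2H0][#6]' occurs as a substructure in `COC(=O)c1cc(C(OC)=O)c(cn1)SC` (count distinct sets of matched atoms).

2

[CX3](=O)[OX2H0][#6] is the SMARTS for an ester: a carbonyl carbon bonded to an oxygen that is itself bonded to carbon (no H on that O).
The molecule carries 2 separate instances of a methyl-ester group (-C(=O)OCH3) meeting every constraint; each maps to a distinct set of atoms, giving 2 matches.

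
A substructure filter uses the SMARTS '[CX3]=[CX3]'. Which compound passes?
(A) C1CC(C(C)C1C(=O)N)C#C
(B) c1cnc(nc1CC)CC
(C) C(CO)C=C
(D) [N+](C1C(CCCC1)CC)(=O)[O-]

C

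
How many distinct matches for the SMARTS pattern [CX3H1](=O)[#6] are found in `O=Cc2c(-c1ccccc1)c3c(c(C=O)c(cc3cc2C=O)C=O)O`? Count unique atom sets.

[CX3H1](=O)[#6] is the SMARTS for an aldehyde: an sp2 carbon with one H, double-bonded to O and single-bonded to carbon.
The molecule carries 4 separate instances of an aldehyde (-CHO) meeting every constraint; each maps to a distinct set of atoms, giving 4 matches.

4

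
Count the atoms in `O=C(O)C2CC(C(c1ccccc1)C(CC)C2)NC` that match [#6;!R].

4

The query [#6;!R] means: carbon not in any ring.
Check the 19 heavy atoms by environment: 6× C (in 6-ring) → no; 4× C (acyclic) → match; 2× O (acyclic) → no; 6× c (aromatic, in 6-ring) → no; 1× N (acyclic) → no.
That gives 4 matching atoms.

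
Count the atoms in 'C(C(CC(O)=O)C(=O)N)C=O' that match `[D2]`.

3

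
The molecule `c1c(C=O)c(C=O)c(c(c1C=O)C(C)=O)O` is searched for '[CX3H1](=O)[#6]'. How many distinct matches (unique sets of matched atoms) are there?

3

[CX3H1](=O)[#6] is the SMARTS for an aldehyde: an sp2 carbon with one H, double-bonded to O and single-bonded to carbon.
The molecule carries 3 separate instances of an aldehyde (-CHO) meeting every constraint; each maps to a distinct set of atoms, giving 3 matches.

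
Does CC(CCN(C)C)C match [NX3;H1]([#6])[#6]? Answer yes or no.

No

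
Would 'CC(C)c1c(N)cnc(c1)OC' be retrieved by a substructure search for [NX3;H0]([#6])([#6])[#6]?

No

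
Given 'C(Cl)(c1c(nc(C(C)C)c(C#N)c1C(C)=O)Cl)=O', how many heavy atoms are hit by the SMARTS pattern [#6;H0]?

8

Check the 18 heavy atoms by environment: 1× n (aromatic, H0) → no; 5× c (aromatic, H0) → match; 2× Cl (H0) → no; 3× C (H0) → match; 2× O (H0) → no; 1× N (H0) → no; 3× C (H3) → no; 1× C (H1) → no.
Summing the matching environments: 5 + 3 = 8 matching atoms.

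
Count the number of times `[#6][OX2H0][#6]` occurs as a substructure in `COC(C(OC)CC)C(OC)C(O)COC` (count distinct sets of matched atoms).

4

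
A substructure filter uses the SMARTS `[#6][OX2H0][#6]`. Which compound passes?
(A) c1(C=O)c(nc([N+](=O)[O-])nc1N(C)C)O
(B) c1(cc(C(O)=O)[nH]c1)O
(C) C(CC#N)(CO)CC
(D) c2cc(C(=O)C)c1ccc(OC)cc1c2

D

[#6][OX2H0][#6] describes an aliphatic oxygen bridging two carbons with no H on the oxygen (an ether).
(A) has a hydroxyl group (-OH) but the oxygen has H1, not H0 bridging two carbons.
(B) has a carboxylic acid group (-C(=O)OH) but the -OH oxygen has H1; the =O is OX1, not OX2.
(C) has a hydroxyl group (-OH) but the oxygen has H1, not H0 bridging two carbons.
(D) contains a methoxy ether (-OCH3), which satisfies every atom and bond constraint.
So the answer is (D).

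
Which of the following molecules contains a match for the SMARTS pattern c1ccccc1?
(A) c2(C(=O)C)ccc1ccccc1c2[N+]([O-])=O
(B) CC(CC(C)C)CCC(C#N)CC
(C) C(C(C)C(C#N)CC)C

A

c1ccccc1 describes six aromatic carbons in a ring (a benzene ring).
(A) contains the required atom environment, so the pattern matches.
(B) has a methyl group (-CH3) but no six-membered all-carbon aromatic ring is present.
(C) has a methyl group (-CH3) but no six-membered all-carbon aromatic ring is present.
So the answer is (A).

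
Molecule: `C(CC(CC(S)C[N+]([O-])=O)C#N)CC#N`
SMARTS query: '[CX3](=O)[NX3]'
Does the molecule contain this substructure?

No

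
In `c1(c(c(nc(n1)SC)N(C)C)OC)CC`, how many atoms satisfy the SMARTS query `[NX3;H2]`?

0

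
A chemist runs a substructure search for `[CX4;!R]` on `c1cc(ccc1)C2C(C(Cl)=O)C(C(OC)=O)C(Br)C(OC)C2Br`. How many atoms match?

The query [CX4;!R] means: aliphatic carbon with four total connections, not in a ring.
Check the 23 heavy atoms by environment: 6× C (X4, in 6-ring) → no; 2× C (X3, acyclic) → no; 2× O (X1, acyclic) → no; 2× O (X2, acyclic) → no; 2× C (X4, acyclic) → match; 6× c (aromatic, X3, in 6-ring) → no; 2× Br (X1, acyclic) → no; 1× Cl (X1, acyclic) → no.
That gives 2 matching atoms.

2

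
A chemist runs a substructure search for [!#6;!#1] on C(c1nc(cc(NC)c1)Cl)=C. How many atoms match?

3

Check the 11 heavy atoms by environment: 1× n (aromatic) → match; 5× c (aromatic) → no; 1× Cl → match; 1× N → match; 3× C → no.
Summing the matching environments: 1 + 1 + 1 = 3 matching atoms.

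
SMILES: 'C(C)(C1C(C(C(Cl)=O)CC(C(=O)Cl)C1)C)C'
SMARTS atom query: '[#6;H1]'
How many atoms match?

The query [#6;H1] means: any carbon bearing exactly one hydrogen.
Check the 16 heavy atoms by environment: 5× C (H1) → match; 2× C (H2) → no; 2× C (H0) → no; 2× O (H0) → no; 2× Cl (H0) → no; 3× C (H3) → no.
That gives 5 matching atoms.

5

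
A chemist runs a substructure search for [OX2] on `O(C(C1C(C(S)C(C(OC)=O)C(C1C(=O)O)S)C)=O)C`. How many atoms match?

3

The query [OX2] means: aliphatic oxygen with two total connections — ether, hydroxyl, or ester single-bond O.
Check the 20 heavy atoms by environment: 9× C (X4) → no; 3× C (X3) → no; 3× O (X1) → no; 3× O (X2) → match; 2× S (X2) → no.
That gives 3 matching atoms.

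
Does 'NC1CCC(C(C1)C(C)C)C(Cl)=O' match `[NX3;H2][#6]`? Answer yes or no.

The pattern [NX3;H2][#6] describes a trivalent nitrogen with two H attached to carbon — a primary amine.
The molecule carries a primary amino group (-NH2), whose atoms satisfy every constraint of the query, so the pattern matches.

Yes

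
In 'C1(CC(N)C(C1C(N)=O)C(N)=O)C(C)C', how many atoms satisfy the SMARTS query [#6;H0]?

2

The query [#6;H0] means: any carbon with no attached hydrogen.
Check the 15 heavy atoms by environment: 5× C (H1) → no; 1× C (H2) → no; 2× C (H0) → match; 2× O (H0) → no; 3× N (H2) → no; 2× C (H3) → no.
That gives 2 matching atoms.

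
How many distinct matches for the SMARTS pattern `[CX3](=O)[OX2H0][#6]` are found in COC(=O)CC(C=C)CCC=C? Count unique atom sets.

[CX3](=O)[OX2H0][#6] is the SMARTS for an ester: a carbonyl carbon bonded to an oxygen that is itself bonded to carbon (no H on that O).
Exactly one fragment in the molecule meets all constraints, giving 1 match.

1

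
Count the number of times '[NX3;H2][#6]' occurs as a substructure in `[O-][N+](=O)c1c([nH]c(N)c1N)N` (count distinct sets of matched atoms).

3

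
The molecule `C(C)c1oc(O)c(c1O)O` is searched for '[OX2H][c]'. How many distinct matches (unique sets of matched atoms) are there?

[OX2H][c] is the SMARTS for a phenol: a hydroxyl oxygen attached to an aromatic carbon.
The molecule carries 3 separate instances of a hydroxyl group (-OH) meeting every constraint; each maps to a distinct set of atoms, giving 3 matches.

3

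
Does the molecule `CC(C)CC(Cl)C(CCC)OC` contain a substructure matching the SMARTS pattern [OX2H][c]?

No

The pattern [OX2H][c] describes a hydroxyl oxygen attached to an aromatic carbon — a phenol.
The closest candidate here is a methoxy ether (-OCH3), but the oxygen has H0, not H1. No other fragment satisfies the full query, so there is no match.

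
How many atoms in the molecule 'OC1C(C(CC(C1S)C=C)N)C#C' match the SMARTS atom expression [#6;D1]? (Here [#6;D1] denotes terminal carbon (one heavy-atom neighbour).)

2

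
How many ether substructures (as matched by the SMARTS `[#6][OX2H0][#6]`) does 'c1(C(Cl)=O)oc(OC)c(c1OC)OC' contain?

[#6][OX2H0][#6] is the SMARTS for an ether: an aliphatic oxygen bridging two carbons with no H on the oxygen.
The molecule carries 3 separate instances of a methoxy ether (-OCH3) meeting every constraint; each maps to a distinct set of atoms, giving 3 matches.

3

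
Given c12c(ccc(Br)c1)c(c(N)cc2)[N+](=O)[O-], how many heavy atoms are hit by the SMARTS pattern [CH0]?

0

Check the 15 heavy atoms by environment: 5× c (aromatic, H0) → no; 5× c (aromatic, H1) → no; 1× Br (H0) → no; 1× N (charge +1, H0) → no; 1× O (charge -1, H0) → no; 1× O (H0) → no; 1× N (H2) → no.
No environment satisfies the query, so 0 matching atoms.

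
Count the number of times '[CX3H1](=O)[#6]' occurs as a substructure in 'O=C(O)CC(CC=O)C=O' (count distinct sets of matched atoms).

2

[CX3H1](=O)[#6] is the SMARTS for an aldehyde: an sp2 carbon with one H, double-bonded to O and single-bonded to carbon.
The molecule carries 2 separate instances of an aldehyde (-CHO) meeting every constraint; each maps to a distinct set of atoms, giving 2 matches.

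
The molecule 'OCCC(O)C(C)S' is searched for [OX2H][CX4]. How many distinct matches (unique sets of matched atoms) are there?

2

[OX2H][CX4] is the SMARTS for an aliphatic alcohol: a hydroxyl oxygen bound to an sp3 (X4) carbon.
The molecule carries 2 separate instances of a hydroxyl group (-OH) meeting every constraint; each maps to a distinct set of atoms, giving 2 matches.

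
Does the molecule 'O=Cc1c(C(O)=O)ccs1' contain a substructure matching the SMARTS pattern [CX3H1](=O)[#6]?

The pattern [CX3H1](=O)[#6] describes an sp2 carbon with one H, double-bonded to O and single-bonded to carbon — an aldehyde.
The molecule carries an aldehyde (-CHO), whose atoms satisfy every constraint of the query, so the pattern matches.

Yes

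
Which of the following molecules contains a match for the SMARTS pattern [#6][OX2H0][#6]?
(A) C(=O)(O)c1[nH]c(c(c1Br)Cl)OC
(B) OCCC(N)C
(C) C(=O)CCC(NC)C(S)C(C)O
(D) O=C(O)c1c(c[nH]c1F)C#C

A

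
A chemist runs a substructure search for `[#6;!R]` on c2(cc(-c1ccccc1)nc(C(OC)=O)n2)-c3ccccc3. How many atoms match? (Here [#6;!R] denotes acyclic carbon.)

2

The query [#6;!R] means: carbon not in any ring.
Check the 22 heavy atoms by environment: 2× n (aromatic, in 6-ring) → no; 16× c (aromatic, in 6-ring) → no; 2× C (acyclic) → match; 2× O (acyclic) → no.
That gives 2 matching atoms.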